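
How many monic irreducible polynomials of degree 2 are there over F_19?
There are 171 monic irreducible polynomials of degree 2 over F_19

Each element of F_{19^2} that lies in no proper subfield is a root of exactly one monic irreducible of degree 2 over F_19, and each such polynomial has 2 distinct roots in F_{19^2}. By Möbius inversion the count is N_19(2) = (1/2) Σ_{d|2} μ(2/d) · 19^d = (1/2)(μ(2)·19^1 + μ(1)·19^2) = 342/2 = 171.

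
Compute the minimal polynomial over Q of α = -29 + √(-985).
m_α(x) = x^2 + 58x + 1826

From α + 29 = √(-985), squaring gives (α + 29)^2 = -985, i.e. α^2 + 58α + 841 = -985, so α^2 + 58α + 1826 = 0. The discriminant of x^2 + 58x + 1826 is (58)^2 - 4·(1826) = 3364 - 7304 = -3940, and 4·(-985) is not a perfect square in Q since -985 is squarefree and ≠ 1. Hence x^2 + 58x + 1826 is irreducible over Q and is the minimal polynomial of α.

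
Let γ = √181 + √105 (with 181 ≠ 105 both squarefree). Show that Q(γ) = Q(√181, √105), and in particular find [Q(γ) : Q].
[Q(γ) : Q] = 4 (equivalently, Q(γ) = Q(√181, √105))

Obviously Q(γ) ⊆ Q(√181, √105), and [Q(√181, √105):Q] = 4 (since 181, 105 are distinct squarefree integers > 1 with 19005 not a perfect square). To show equality we compute the minimal polynomial of γ. From γ = √181 + √105: γ^2 = 181 + 2√(19005) + 105 = 286 + 2√(19005), so γ^2 - 286 = 2√(19005); squaring, (γ^2 - 286)^2 = 4·19005, i.e. γ^4 - 572γ^2 + 81796 - 76020 = 0, i.e. γ^4 - 572γ^2 + 5776 = 0. So γ is a root of x^4 - 572x^2 + 5776. This polynomial is irreducible over Q: it has no rational root (each ±√181 ± √105 is irrational), and any factorization into two quadratics over Q would force √(19005) ∈ Q (pairing opposite roots) or √181, √105 ∈ Q (other pairings), all impossible. Hence [Q(γ):Q] = 4 = [Q(√181, √105):Q], so Q(γ) = Q(√181, √105).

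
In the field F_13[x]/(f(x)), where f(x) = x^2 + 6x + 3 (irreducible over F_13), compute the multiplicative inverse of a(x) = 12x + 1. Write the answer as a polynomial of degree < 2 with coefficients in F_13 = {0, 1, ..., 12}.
a(x)^(-1) ≡ 4x + 2 (mod f(x))

Since f is irreducible over F_13, F_13[x]/(f) is a field and a(x) ≠ 0 has an inverse. Apply the extended Euclidean algorithm to f(x) and a(x) in F_13[x]: f(x) = (12x + 6)·a(x) + (10). The last nonzero remainder is the constant 10 = gcd(f, a) in F_13. Back-substituting through the division chain expresses 10 = s(x)·a(x) + t(x)·f(x) with s(x) ≡ x + 7 (mod f), so (x + 7)·a(x) ≡ 10 (mod f). Multiplying by 10^(-1) ≡ 4 in F_13 gives a(x)^(-1) ≡ 4·(x + 7) ≡ 4x + 2 (mod f). Check: (12x + 1)·(4x + 2) = 9x^2 + 2x + 2 ≡ 1 (mod x^2 + 6x + 3).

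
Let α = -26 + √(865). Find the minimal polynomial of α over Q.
m_α(x) = x^2 + 52x - 189

From α + 26 = √(865), squaring gives (α + 26)^2 = 865, i.e. α^2 + 52α + 676 = 865, so α^2 + 52α - 189 = 0. The discriminant of x^2 + 52x - 189 is (52)^2 - 4·(-189) = 2704 + 756 = 3460, and 4·(865) is not a perfect square in Q since 865 is squarefree and ≠ 1. Hence x^2 + 52x - 189 is irreducible over Q and is the minimal polynomial of α.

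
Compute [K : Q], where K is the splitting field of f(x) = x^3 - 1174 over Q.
[K : Q] = 6

The roots of x^3 - 1174 are ∛1174, ω∛1174, ω^2∛1174 where ω = e^(2πi/3) is a primitive cube root of unity, so K = Q(∛1174, ω). Now [Q(∛1174):Q] = 3 (since 1174 is not a perfect cube, x^3 - 1174 is irreducible) and [Q(ω):Q] = 2. Both 2 and 3 divide [K:Q], and [K:Q] ≤ 3·2 = 6, so [K:Q] = 6. (Equivalently: Q(∛1174) ⊂ R but ω ∉ R, so [K : Q(∛1174)] = 2.)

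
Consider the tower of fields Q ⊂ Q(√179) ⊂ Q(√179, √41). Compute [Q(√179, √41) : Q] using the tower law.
[Q(√179, √41) : Q] = 4

[Q(√179):Q] = 2 (min poly x^2 - 179, irreducible since 179 is squarefree > 1). For the top step, suppose √41 ∈ Q(√179), say √41 = c + d√179 with c, d ∈ Q. Squaring: 41 = c^2 + 179d^2 + 2cd√179. Since √179 ∉ Q this forces 2cd = 0. If d = 0 then √41 = c ∈ Q, contradicting 41 squarefree > 1. If c = 0 then 41 = 179d^2, so 179·41 = (179d)^2 is a perfect square in Q — but 179·41 = 7339 is not a perfect square (since 179 and 41 are distinct squarefree integers). Contradiction. Hence √41 ∉ Q(√179), so x^2 - 41 stays irreducible over Q(√179) and [Q(√179, √41) : Q(√179)] = 2. By the tower law, [Q(√179, √41) : Q] = 2 · 2 = 4.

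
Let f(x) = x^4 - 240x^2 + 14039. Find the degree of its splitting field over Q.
[K : Q] = 4

Solving the quadratic in x^2: x^2 = (240 ± √(240^2 - 4·14039))/2 = (240 ± √1444)/2 = (240 ± 38)/2, giving x^2 = 101 or x^2 = 139. So f(x) = (x^2 - 101)(x^2 - 139) and the roots of f are ±√101, ±√139. Hence the splitting field is K = Q(√101, √139). Since 101 and 139 are distinct squarefree integers > 1, their product 14039 is not a perfect square, so √139 ∉ Q(√101). By the tower law [K:Q] = [Q(√101,√139):Q(√101)] · [Q(√101):Q] = 2 · 2 = 4.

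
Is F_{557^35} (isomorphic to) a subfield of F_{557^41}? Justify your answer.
No: F_{557^35} is not a subfield of F_{557^41}

F_{p^m} embeds in F_{p^n} iff m | n. Here 35 ∤ 41 (since 41 = 1·35 + 6 with remainder 6 ≠ 0), so F_{557^35} is not a subfield of F_{557^41}. Equivalently: if it were, the tower law would give 35 = [F_{557^35}:F_557] dividing [F_{557^41}:F_557] = 41, contradiction.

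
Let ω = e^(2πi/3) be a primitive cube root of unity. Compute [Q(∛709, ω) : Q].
[Q(∛709, ω) : Q] = 6

[Q(∛709):Q] = 3 (min poly x^3 - 709, irreducible since 709 is not a perfect cube). [Q(ω):Q] = 2 (min poly x^2 + x + 1). Since Q(∛709) ⊂ R and ω ∉ R, we have ω ∉ Q(∛709), so x^2 + x + 1 remains irreducible over Q(∛709) and [Q(∛709, ω) : Q(∛709)] = 2. By the tower law, [Q(∛709, ω) : Q] = 3 · 2 = 6. (In fact Q(∛709, ω) is the splitting field of x^3 - 709 over Q.)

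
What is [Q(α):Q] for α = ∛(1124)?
[Q(α):Q] = 3

The minimal polynomial of α is x^3 - 1124, irreducible over Q since 1124 is not a perfect cube (so x^3 - 1124 has no rational root). Hence [Q(α):Q] = deg(m_α) = 3.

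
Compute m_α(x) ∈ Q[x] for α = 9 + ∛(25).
m_α(x) = x^3 - 27x^2 + 243x - 754

Set β = α - 9 = ∛(25), so β^3 = 25. Then (α - 9)^3 - 25 = 0, i.e. α is a root of g(x) = (x - 9)^3 - 25 = x^3 - 27x^2 + 243x - 754. Since g(x) = h(x - 9) where h(x) = x^3 - 25, and h is irreducible over Q (because 25 is not a perfect cube, so h has no rational root, and a monic cubic with no rational root is irreducible), g is also irreducible (irreducibility is preserved under the substitution x → x - 9). Hence m_α(x) = x^3 - 27x^2 + 243x - 754.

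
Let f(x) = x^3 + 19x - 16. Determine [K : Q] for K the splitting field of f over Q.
[K : Q] = 6

By the rational root test, any rational root of the monic integer polynomial f(x) = x^3 + 19x - 16 must be an integer dividing the constant term -16, i.e. one of ±{1, 2, 4, 8, 16}. Evaluating: f(1) = 4, f(-1) = -36, f(2) = 30, f(-2) = -62, f(4) = 124, f(-4) = -156, f(8) = 648, f(-8) = -680, f(16) = 4384, f(-16) = -4416; none is 0, so f has no rational root and is therefore irreducible over Q (a cubic with no linear factor over a field is irreducible). For an irreducible cubic, the Galois group is A_3 or S_3 according as the discriminant disc(f) = -4a^3 - 27b^2 = -4·(19)^3 - 27·(-16)^2 = -34348 is or is not a square in Q. Here disc(f) = -34348 is not a perfect square in Q, so the Galois group of f over Q is not contained in A_3 and must be all of S_3. The splitting field has degree |S_3| = 6 over Q, so [K : Q] = 6.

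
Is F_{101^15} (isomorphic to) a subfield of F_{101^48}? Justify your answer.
No: F_{101^15} is not a subfield of F_{101^48}

F_{p^m} embeds in F_{p^n} iff m | n. Here 15 ∤ 48 (since 48 = 3·15 + 3 with remainder 3 ≠ 0), so F_{101^15} is not a subfield of F_{101^48}. Equivalently: if it were, the tower law would give 15 = [F_{101^15}:F_101] dividing [F_{101^48}:F_101] = 48, contradiction.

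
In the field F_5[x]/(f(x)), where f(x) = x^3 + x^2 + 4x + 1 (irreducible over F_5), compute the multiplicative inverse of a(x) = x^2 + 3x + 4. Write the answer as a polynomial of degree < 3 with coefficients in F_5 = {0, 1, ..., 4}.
a(x)^(-1) ≡ 2x^2 + 4x + 1 (mod f(x))

Since f is irreducible over F_5, F_5[x]/(f) is a field and a(x) ≠ 0 has an inverse. Apply the extended Euclidean algorithm to f(x) and a(x) in F_5[x]: f(x) = (x + 3)·a(x) + (x + 4);  a(x) = (x + 4)·(x + 4) + (3). The last nonzero remainder is the constant 3 = gcd(f, a) in F_5. Back-substituting through the division chain expresses 3 = s(x)·a(x) + t(x)·f(x) with s(x) ≡ x^2 + 2x + 3 (mod f), so (x^2 + 2x + 3)·a(x) ≡ 3 (mod f). Multiplying by 3^(-1) ≡ 2 in F_5 gives a(x)^(-1) ≡ 2·(x^2 + 2x + 3) ≡ 2x^2 + 4x + 1 (mod f). Check: (x^2 + 3x + 4)·(2x^2 + 4x + 1) = 2x^4 + x^2 + 4x + 4 ≡ 1 (mod x^3 + x^2 + 4x + 1).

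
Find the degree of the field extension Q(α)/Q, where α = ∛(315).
[Q(α):Q] = 3

The minimal polynomial of α is x^3 - 315, irreducible over Q since 315 is not a perfect cube (so x^3 - 315 has no rational root). Hence [Q(α):Q] = deg(m_α) = 3.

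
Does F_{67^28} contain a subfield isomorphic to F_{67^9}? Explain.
No: F_{67^9} is not a subfield of F_{67^28}

F_{p^m} embeds in F_{p^n} iff m | n. Here 9 ∤ 28 (since 28 = 3·9 + 1 with remainder 1 ≠ 0), so F_{67^9} is not a subfield of F_{67^28}. Equivalently: if it were, the tower law would give 9 = [F_{67^9}:F_67] dividing [F_{67^28}:F_67] = 28, contradiction.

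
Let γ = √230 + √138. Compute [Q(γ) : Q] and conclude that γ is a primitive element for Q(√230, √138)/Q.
[Q(γ) : Q] = 4 (equivalently, Q(γ) = Q(√230, √138))

Obviously Q(γ) ⊆ Q(√230, √138), and [Q(√230, √138):Q] = 4 (since 230, 138 are distinct squarefree integers > 1 with 31740 not a perfect square). To show equality we compute the minimal polynomial of γ. From γ = √230 + √138: γ^2 = 230 + 2√(31740) + 138 = 368 + 2√(31740), so γ^2 - 368 = 2√(31740); squaring, (γ^2 - 368)^2 = 4·31740, i.e. γ^4 - 736γ^2 + 135424 - 126960 = 0, i.e. γ^4 - 736γ^2 + 8464 = 0. So γ is a root of x^4 - 736x^2 + 8464. This polynomial is irreducible over Q: it has no rational root (each ±√230 ± √138 is irrational), and any factorization into two quadratics over Q would force √(31740) ∈ Q (pairing opposite roots) or √230, √138 ∈ Q (other pairings), all impossible. Hence [Q(γ):Q] = 4 = [Q(√230, √138):Q], so Q(γ) = Q(√230, √138).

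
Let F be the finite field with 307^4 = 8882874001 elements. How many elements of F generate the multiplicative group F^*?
There are φ(8882874000) = 1548288000 primitive elements

F_q^* is cyclic of order q - 1 = 8882874000. A cyclic group of order m has exactly φ(m) generators. Here m = 8882874000 = 2^4 · 3^2 · 5^3 · 7 · 11 · 13 · 17 · 29, so the number of primitive elements is φ(8882874000) = 1548288000.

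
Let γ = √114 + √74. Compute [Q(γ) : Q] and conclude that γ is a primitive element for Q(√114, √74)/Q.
[Q(γ) : Q] = 4 (equivalently, Q(γ) = Q(√114, √74))

Obviously Q(γ) ⊆ Q(√114, √74), and [Q(√114, √74):Q] = 4 (since 114, 74 are distinct squarefree integers > 1 with 8436 not a perfect square). To show equality we compute the minimal polynomial of γ. From γ = √114 + √74: γ^2 = 114 + 2√(8436) + 74 = 188 + 2√(8436), so γ^2 - 188 = 2√(8436); squaring, (γ^2 - 188)^2 = 4·8436, i.e. γ^4 - 376γ^2 + 35344 - 33744 = 0, i.e. γ^4 - 376γ^2 + 1600 = 0. So γ is a root of x^4 - 376x^2 + 1600. This polynomial is irreducible over Q: it has no rational root (each ±√114 ± √74 is irrational), and any factorization into two quadratics over Q would force √(8436) ∈ Q (pairing opposite roots) or √114, √74 ∈ Q (other pairings), all impossible. Hence [Q(γ):Q] = 4 = [Q(√114, √74):Q], so Q(γ) = Q(√114, √74).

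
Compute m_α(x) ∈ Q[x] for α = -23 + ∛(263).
m_α(x) = x^3 + 69x^2 + 1587x + 11904

Set β = α + 23 = ∛(263), so β^3 = 263. Then (α + 23)^3 - 263 = 0, i.e. α is a root of g(x) = (x + 23)^3 - 263 = x^3 + 69x^2 + 1587x + 11904. Since g(x) = h(x + 23) where h(x) = x^3 - 263, and h is irreducible over Q (because 263 is not a perfect cube, so h has no rational root, and a monic cubic with no rational root is irreducible), g is also irreducible (irreducibility is preserved under the substitution x → x + 23). Hence m_α(x) = x^3 + 69x^2 + 1587x + 11904.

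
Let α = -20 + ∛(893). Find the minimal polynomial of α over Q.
m_α(x) = x^3 + 60x^2 + 1200x + 7107

Set β = α + 20 = ∛(893), so β^3 = 893. Then (α + 20)^3 - 893 = 0, i.e. α is a root of g(x) = (x + 20)^3 - 893 = x^3 + 60x^2 + 1200x + 7107. Since g(x) = h(x + 20) where h(x) = x^3 - 893, and h is irreducible over Q (because 893 is not a perfect cube, so h has no rational root, and a monic cubic with no rational root is irreducible), g is also irreducible (irreducibility is preserved under the substitution x → x + 20). Hence m_α(x) = x^3 + 60x^2 + 1200x + 7107.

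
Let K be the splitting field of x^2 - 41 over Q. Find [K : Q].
[K : Q] = 2

f(x) = x^2 - 41 factors as (x - √41)(x + √41). The splitting field is K = Q(√41). Since 41 is squarefree and > 1, it is not a perfect square, so x^2 - 41 is irreducible over Q and [Q(√41) : Q] = 2. Hence [K : Q] = 2.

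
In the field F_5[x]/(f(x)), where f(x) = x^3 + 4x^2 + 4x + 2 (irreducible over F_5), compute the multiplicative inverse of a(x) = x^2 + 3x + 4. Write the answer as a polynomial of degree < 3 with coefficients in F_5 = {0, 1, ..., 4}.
a(x)^(-1) ≡ x^2 + 1 (mod f(x))

Since f is irreducible over F_5, F_5[x]/(f) is a field and a(x) ≠ 0 has an inverse. Apply the extended Euclidean algorithm to f(x) and a(x) in F_5[x]: f(x) = (x + 1)·a(x) + (2x + 3);  a(x) = (3x + 2)·(2x + 3) + (3). The last nonzero remainder is the constant 3 = gcd(f, a) in F_5. Back-substituting through the division chain expresses 3 = s(x)·a(x) + t(x)·f(x) with s(x) ≡ 3x^2 + 3 (mod f), so (3x^2 + 3)·a(x) ≡ 3 (mod f). Multiplying by 3^(-1) ≡ 2 in F_5 gives a(x)^(-1) ≡ 2·(3x^2 + 3) ≡ x^2 + 1 (mod f). Check: (x^2 + 3x + 4)·(x^2 + 1) = x^4 + 3x^3 + 3x + 4 ≡ 1 (mod x^3 + 4x^2 + 4x + 2).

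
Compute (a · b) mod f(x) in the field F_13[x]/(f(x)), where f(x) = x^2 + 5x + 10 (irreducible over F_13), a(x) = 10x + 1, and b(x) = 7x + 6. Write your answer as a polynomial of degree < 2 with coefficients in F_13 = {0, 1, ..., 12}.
a · b ≡ 3x + 8 (mod f(x))

Multiply in F_13[x]: a(x)·b(x) = (10x + 1)·(7x + 6) = 5x^2 + 2x + 6. This has degree ≥ 2, so divide by f(x) over F_13: 5x^2 + 2x + 6 = (5)·(x^2 + 5x + 10) + (3x + 8). Hence a·b ≡ 3x + 8 (mod f). (F_13[x]/(f) is a field with 13^2 = 169 elements since f is irreducible of degree 2.)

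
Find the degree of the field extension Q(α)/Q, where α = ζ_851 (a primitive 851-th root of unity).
[Q(α):Q] = 792

The minimal polynomial of ζ_851 over Q is the 851-th cyclotomic polynomial Φ_851(x), which is irreducible over Q and has degree φ(851) = 792. Hence [Q(α):Q] = φ(851) = 792.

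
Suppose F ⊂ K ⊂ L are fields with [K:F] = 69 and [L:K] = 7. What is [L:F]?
[L:F] = 483

The tower law says that for any tower of field extensions F ⊂ K ⊂ L with finite degrees, [L:F] = [L:K] · [K:F]. Here this gives [L:F] = 7 · 69 = 483.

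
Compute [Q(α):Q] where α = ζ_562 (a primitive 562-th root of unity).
[Q(α):Q] = 280

The minimal polynomial of ζ_562 over Q is the 562-th cyclotomic polynomial Φ_562(x), which is irreducible over Q and has degree φ(562) = 280. Hence [Q(α):Q] = φ(562) = 280.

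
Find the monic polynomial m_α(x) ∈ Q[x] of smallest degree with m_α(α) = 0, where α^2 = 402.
m_α(x) = x^2 - 402

α satisfies α^2 - 402 = 0, so x^2 - 402 annihilates α. Since d = 402 is squarefree and ≠ 1, it is not a perfect square in Q, so x^2 - 402 has no rational root and is therefore irreducible over Q (a degree-2 polynomial over a field is irreducible iff it has no root). Hence m_α(x) = x^2 - 402.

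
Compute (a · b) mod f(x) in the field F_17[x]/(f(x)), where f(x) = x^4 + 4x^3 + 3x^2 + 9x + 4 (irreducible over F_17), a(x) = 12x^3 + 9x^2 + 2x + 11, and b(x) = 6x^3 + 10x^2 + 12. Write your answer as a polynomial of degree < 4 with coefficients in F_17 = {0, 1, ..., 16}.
a · b ≡ x^3 + 15x^2 + 3x + 5 (mod f(x))

Multiply in F_17[x]: a(x)·b(x) = (12x^3 + 9x^2 + 2x + 11)·(6x^3 + 10x^2 + 12) = 4x^6 + 4x^5 + 9x^3 + 14x^2 + 7x + 13. This has degree ≥ 4, so divide by f(x) over F_17: 4x^6 + 4x^5 + 9x^3 + 14x^2 + 7x + 13 = (4x^2 + 5x + 2)·(x^4 + 4x^3 + 3x^2 + 9x + 4) + (x^3 + 15x^2 + 3x + 5). Hence a·b ≡ x^3 + 15x^2 + 3x + 5 (mod f). (F_17[x]/(f) is a field with 17^4 = 83521 elements since f is irreducible of degree 4.)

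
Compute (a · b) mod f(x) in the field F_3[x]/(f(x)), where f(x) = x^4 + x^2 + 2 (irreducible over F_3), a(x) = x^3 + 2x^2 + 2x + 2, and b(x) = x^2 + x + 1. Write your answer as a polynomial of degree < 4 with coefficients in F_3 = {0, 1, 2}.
a · b ≡ x^3 + 2x + 2 (mod f(x))

Multiply in F_3[x]: a(x)·b(x) = (x^3 + 2x^2 + 2x + 2)·(x^2 + x + 1) = x^5 + 2x^3 + x + 2. This has degree ≥ 4, so divide by f(x) over F_3: x^5 + 2x^3 + x + 2 = (x)·(x^4 + x^2 + 2) + (x^3 + 2x + 2). Hence a·b ≡ x^3 + 2x + 2 (mod f). (F_3[x]/(f) is a field with 3^4 = 81 elements since f is irreducible of degree 4.)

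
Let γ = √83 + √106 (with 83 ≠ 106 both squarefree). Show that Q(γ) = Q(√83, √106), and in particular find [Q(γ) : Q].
[Q(γ) : Q] = 4 (equivalently, Q(γ) = Q(√83, √106))

Obviously Q(γ) ⊆ Q(√83, √106), and [Q(√83, √106):Q] = 4 (since 83, 106 are distinct squarefree integers > 1 with 8798 not a perfect square). To show equality we compute the minimal polynomial of γ. From γ = √83 + √106: γ^2 = 83 + 2√(8798) + 106 = 189 + 2√(8798), so γ^2 - 189 = 2√(8798); squaring, (γ^2 - 189)^2 = 4·8798, i.e. γ^4 - 378γ^2 + 35721 - 35192 = 0, i.e. γ^4 - 378γ^2 + 529 = 0. So γ is a root of x^4 - 378x^2 + 529. This polynomial is irreducible over Q: it has no rational root (each ±√83 ± √106 is irrational), and any factorization into two quadratics over Q would force √(8798) ∈ Q (pairing opposite roots) or √83, √106 ∈ Q (other pairings), all impossible. Hence [Q(γ):Q] = 4 = [Q(√83, √106):Q], so Q(γ) = Q(√83, √106).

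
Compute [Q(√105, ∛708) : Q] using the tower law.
[Q(√105, ∛708) : Q] = 6

Let L = Q(√105, ∛708). Since Q(√105) ⊂ L and [Q(√105):Q] = 2, the tower law gives 2 | [L:Q]. Likewise Q(∛708) ⊂ L with [Q(∛708):Q] = 3 (because 708 is not a perfect cube), so 3 | [L:Q]. As gcd(2,3) = 1, [L:Q] is divisible by 6. Conversely L is generated over Q by √105 and ∛708, so [L:Q] ≤ 2·3 = 6. Therefore [Q(√105, ∛708) : Q] = 6.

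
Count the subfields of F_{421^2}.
F_{421^2} has 2 subfields

The subfields of F_{p^n} are exactly the fields F_{p^d} for d | n (each is the fixed field of the unique index-d subgroup of Gal(F_{p^n}/F_p) ≅ Z/nZ). The divisors of n = 2 are {1, 2}, giving 2 subfields: F_{421^1}, F_{421^2}.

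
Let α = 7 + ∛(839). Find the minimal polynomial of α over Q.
m_α(x) = x^3 - 21x^2 + 147x - 1182

Set β = α - 7 = ∛(839), so β^3 = 839. Then (α - 7)^3 - 839 = 0, i.e. α is a root of g(x) = (x - 7)^3 - 839 = x^3 - 21x^2 + 147x - 1182. Since g(x) = h(x - 7) where h(x) = x^3 - 839, and h is irreducible over Q (because 839 is not a perfect cube, so h has no rational root, and a monic cubic with no rational root is irreducible), g is also irreducible (irreducibility is preserved under the substitution x → x - 7). Hence m_α(x) = x^3 - 21x^2 + 147x - 1182.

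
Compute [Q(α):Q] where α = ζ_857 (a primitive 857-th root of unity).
[Q(α):Q] = 856

The minimal polynomial of ζ_857 over Q is the 857-th cyclotomic polynomial Φ_857(x), which is irreducible over Q and has degree φ(857) = 856. Hence [Q(α):Q] = φ(857) = 856.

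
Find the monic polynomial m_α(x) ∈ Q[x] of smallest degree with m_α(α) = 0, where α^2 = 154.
m_α(x) = x^2 - 154

α satisfies α^2 - 154 = 0, so x^2 - 154 annihilates α. Since d = 154 is squarefree and ≠ 1, it is not a perfect square in Q, so x^2 - 154 has no rational root and is therefore irreducible over Q (a degree-2 polynomial over a field is irreducible iff it has no root). Hence m_α(x) = x^2 - 154.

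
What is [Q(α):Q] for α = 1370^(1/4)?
[Q(α):Q] = 4

α is a root of x^4 - 1370. By Eisenstein's criterion at the prime p = 2 (which divides the constant term 1370 but p^2 = 4 does not, since 1370 is squarefree), x^4 - 1370 is irreducible over Q. Hence [Q(α):Q] = 4.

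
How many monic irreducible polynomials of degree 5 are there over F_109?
There are 3077247888 monic irreducible polynomials of degree 5 over F_109

Each element of F_{109^5} that lies in no proper subfield is a root of exactly one monic irreducible of degree 5 over F_109, and each such polynomial has 5 distinct roots in F_{109^5}. By Möbius inversion the count is N_109(5) = (1/5) Σ_{d|5} μ(5/d) · 109^d = (1/5)(μ(5)·109^1 + μ(1)·109^5) = 15386239440/5 = 3077247888.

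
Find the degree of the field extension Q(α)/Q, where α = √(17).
[Q(α):Q] = 2

[Q(α):Q] equals the degree of the minimal polynomial of α. Here α^2 = 17 and x^2 - 17 is irreducible (d = 17 is squarefree, ≠ 1, hence not a square), so deg(m_α) = 2. Thus [Q(α):Q] = 2.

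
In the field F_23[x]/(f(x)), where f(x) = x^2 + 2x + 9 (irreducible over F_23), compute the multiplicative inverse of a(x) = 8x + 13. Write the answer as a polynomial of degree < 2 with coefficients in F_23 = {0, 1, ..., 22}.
a(x)^(-1) ≡ 22x + 14 (mod f(x))

Since f is irreducible over F_23, F_23[x]/(f) is a field and a(x) ≠ 0 has an inverse. Apply the extended Euclidean algorithm to f(x) and a(x) in F_23[x]: f(x) = (3x + 4)·a(x) + (3). The last nonzero remainder is the constant 3 = gcd(f, a) in F_23. Back-substituting through the division chain expresses 3 = s(x)·a(x) + t(x)·f(x) with s(x) ≡ 20x + 19 (mod f), so (20x + 19)·a(x) ≡ 3 (mod f). Multiplying by 3^(-1) ≡ 8 in F_23 gives a(x)^(-1) ≡ 8·(20x + 19) ≡ 22x + 14 (mod f). Check: (8x + 13)·(22x + 14) = 15x^2 + 7x + 21 ≡ 1 (mod x^2 + 2x + 9).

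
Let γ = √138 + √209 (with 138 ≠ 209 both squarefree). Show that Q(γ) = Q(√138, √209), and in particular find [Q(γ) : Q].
[Q(γ) : Q] = 4 (equivalently, Q(γ) = Q(√138, √209))

Obviously Q(γ) ⊆ Q(√138, √209), and [Q(√138, √209):Q] = 4 (since 138, 209 are distinct squarefree integers > 1 with 28842 not a perfect square). To show equality we compute the minimal polynomial of γ. From γ = √138 + √209: γ^2 = 138 + 2√(28842) + 209 = 347 + 2√(28842), so γ^2 - 347 = 2√(28842); squaring, (γ^2 - 347)^2 = 4·28842, i.e. γ^4 - 694γ^2 + 120409 - 115368 = 0, i.e. γ^4 - 694γ^2 + 5041 = 0. So γ is a root of x^4 - 694x^2 + 5041. This polynomial is irreducible over Q: it has no rational root (each ±√138 ± √209 is irrational), and any factorization into two quadratics over Q would force √(28842) ∈ Q (pairing opposite roots) or √138, √209 ∈ Q (other pairings), all impossible. Hence [Q(γ):Q] = 4 = [Q(√138, √209):Q], so Q(γ) = Q(√138, √209).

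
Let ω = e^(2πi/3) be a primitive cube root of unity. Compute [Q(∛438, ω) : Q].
[Q(∛438, ω) : Q] = 6

[Q(∛438):Q] = 3 (min poly x^3 - 438, irreducible since 438 is not a perfect cube). [Q(ω):Q] = 2 (min poly x^2 + x + 1). Since Q(∛438) ⊂ R and ω ∉ R, we have ω ∉ Q(∛438), so x^2 + x + 1 remains irreducible over Q(∛438) and [Q(∛438, ω) : Q(∛438)] = 2. By the tower law, [Q(∛438, ω) : Q] = 3 · 2 = 6. (In fact Q(∛438, ω) is the splitting field of x^3 - 438 over Q.)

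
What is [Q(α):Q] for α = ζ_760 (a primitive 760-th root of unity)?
[Q(α):Q] = 288

The minimal polynomial of ζ_760 over Q is the 760-th cyclotomic polynomial Φ_760(x), which is irreducible over Q and has degree φ(760) = 288. Hence [Q(α):Q] = φ(760) = 288.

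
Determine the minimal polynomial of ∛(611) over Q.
m_α(x) = x^3 - 611

α satisfies α^3 = 611, so x^3 - 611 annihilates α. By the rational root test, a rational root p/q (in lowest terms) of x^3 - 611 would satisfy p^3 = 611 q^3, forcing q = 1 and p^3 = 611; but 611 is not a perfect cube, contradiction. A monic cubic over Q with no rational root is irreducible (any nontrivial factorization would include a linear factor). Hence x^3 - 611 is the minimal polynomial of α, and in particular [Q(α):Q] = 3.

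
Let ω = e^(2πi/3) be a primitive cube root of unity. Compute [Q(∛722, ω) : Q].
[Q(∛722, ω) : Q] = 6

[Q(∛722):Q] = 3 (min poly x^3 - 722, irreducible since 722 is not a perfect cube). [Q(ω):Q] = 2 (min poly x^2 + x + 1). Since Q(∛722) ⊂ R and ω ∉ R, we have ω ∉ Q(∛722), so x^2 + x + 1 remains irreducible over Q(∛722) and [Q(∛722, ω) : Q(∛722)] = 2. By the tower law, [Q(∛722, ω) : Q] = 3 · 2 = 6. (In fact Q(∛722, ω) is the splitting field of x^3 - 722 over Q.)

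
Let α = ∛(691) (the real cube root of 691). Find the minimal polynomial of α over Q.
m_α(x) = x^3 - 691

α satisfies α^3 = 691, so x^3 - 691 annihilates α. By the rational root test, a rational root p/q (in lowest terms) of x^3 - 691 would satisfy p^3 = 691 q^3, forcing q = 1 and p^3 = 691; but 691 is not a perfect cube, contradiction. A monic cubic over Q with no rational root is irreducible (any nontrivial factorization would include a linear factor). Hence x^3 - 691 is the minimal polynomial of α, and in particular [Q(α):Q] = 3.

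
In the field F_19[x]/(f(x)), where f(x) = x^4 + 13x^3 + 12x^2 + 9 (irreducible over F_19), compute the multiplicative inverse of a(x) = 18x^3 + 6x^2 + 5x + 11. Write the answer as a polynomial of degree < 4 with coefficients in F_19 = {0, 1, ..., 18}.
a(x)^(-1) ≡ 9x^3 + 16x^2 + 9x + 16 (mod f(x))

Since f is irreducible over F_19, F_19[x]/(f) is a field and a(x) ≠ 0 has an inverse. Apply the extended Euclidean algorithm to f(x) and a(x) in F_19[x]: f(x) = (18x)·a(x) + (17x^2 + 11x + 9);  a(x) = (10x + 14)·(17x^2 + 11x + 9) + (8x + 18);  (17x^2 + 11x + 9) = (14x + 15)·(8x + 18) + (5). The last nonzero remainder is the constant 5 = gcd(f, a) in F_19. Back-substituting through the division chain expresses 5 = s(x)·a(x) + t(x)·f(x) with s(x) ≡ 7x^3 + 4x^2 + 7x + 4 (mod f), so (7x^3 + 4x^2 + 7x + 4)·a(x) ≡ 5 (mod f). Multiplying by 5^(-1) ≡ 4 in F_19 gives a(x)^(-1) ≡ 4·(7x^3 + 4x^2 + 7x + 4) ≡ 9x^3 + 16x^2 + 9x + 16 (mod f). Check: (18x^3 + 6x^2 + 5x + 11)·(9x^3 + 16x^2 + 9x + 16) = 10x^6 + 18x^4 + 8x^3 + 13x^2 + 8x + 5 ≡ 1 (mod x^4 + 13x^3 + 12x^2 + 9).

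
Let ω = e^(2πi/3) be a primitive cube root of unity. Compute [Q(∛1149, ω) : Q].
[Q(∛1149, ω) : Q] = 6

[Q(∛1149):Q] = 3 (min poly x^3 - 1149, irreducible since 1149 is not a perfect cube). [Q(ω):Q] = 2 (min poly x^2 + x + 1). Since Q(∛1149) ⊂ R and ω ∉ R, we have ω ∉ Q(∛1149), so x^2 + x + 1 remains irreducible over Q(∛1149) and [Q(∛1149, ω) : Q(∛1149)] = 2. By the tower law, [Q(∛1149, ω) : Q] = 3 · 2 = 6. (In fact Q(∛1149, ω) is the splitting field of x^3 - 1149 over Q.)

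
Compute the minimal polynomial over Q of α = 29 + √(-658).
m_α(x) = x^2 - 58x + 1499

From α - 29 = √(-658), squaring gives (α - 29)^2 = -658, i.e. α^2 - 58α + 841 = -658, so α^2 - 58α + 1499 = 0. The discriminant of x^2 - 58x + 1499 is (-58)^2 - 4·(1499) = 3364 - 5996 = -2632, and 4·(-658) is not a perfect square in Q since -658 is squarefree and ≠ 1. Hence x^2 - 58x + 1499 is irreducible over Q and is the minimal polynomial of α.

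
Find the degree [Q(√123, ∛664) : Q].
[Q(√123, ∛664) : Q] = 6

Let L = Q(√123, ∛664). Since Q(√123) ⊂ L and [Q(√123):Q] = 2, the tower law gives 2 | [L:Q]. Likewise Q(∛664) ⊂ L with [Q(∛664):Q] = 3 (because 664 is not a perfect cube), so 3 | [L:Q]. As gcd(2,3) = 1, [L:Q] is divisible by 6. Conversely L is generated over Q by √123 and ∛664, so [L:Q] ≤ 2·3 = 6. Therefore [Q(√123, ∛664) : Q] = 6.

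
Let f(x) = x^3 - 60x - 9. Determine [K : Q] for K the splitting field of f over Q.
[K : Q] = 6

By the rational root test, any rational root of the monic integer polynomial f(x) = x^3 - 60x - 9 must be an integer dividing the constant term -9, i.e. one of ±{1, 3, 9}. Evaluating: f(1) = -68, f(-1) = 50, f(3) = -162, f(-3) = 144, f(9) = 180, f(-9) = -198; none is 0, so f has no rational root and is therefore irreducible over Q (a cubic with no linear factor over a field is irreducible). For an irreducible cubic, the Galois group is A_3 or S_3 according as the discriminant disc(f) = -4a^3 - 27b^2 = -4·(-60)^3 - 27·(-9)^2 = 861813 is or is not a square in Q. Here disc(f) = 861813 is not a perfect square in Q, so the Galois group of f over Q is not contained in A_3 and must be all of S_3. The splitting field has degree |S_3| = 6 over Q, so [K : Q] = 6.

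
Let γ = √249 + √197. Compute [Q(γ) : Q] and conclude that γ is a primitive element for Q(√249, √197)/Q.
[Q(γ) : Q] = 4 (equivalently, Q(γ) = Q(√249, √197))

Obviously Q(γ) ⊆ Q(√249, √197), and [Q(√249, √197):Q] = 4 (since 249, 197 are distinct squarefree integers > 1 with 49053 not a perfect square). To show equality we compute the minimal polynomial of γ. From γ = √249 + √197: γ^2 = 249 + 2√(49053) + 197 = 446 + 2√(49053), so γ^2 - 446 = 2√(49053); squaring, (γ^2 - 446)^2 = 4·49053, i.e. γ^4 - 892γ^2 + 198916 - 196212 = 0, i.e. γ^4 - 892γ^2 + 2704 = 0. So γ is a root of x^4 - 892x^2 + 2704. This polynomial is irreducible over Q: it has no rational root (each ±√249 ± √197 is irrational), and any factorization into two quadratics over Q would force √(49053) ∈ Q (pairing opposite roots) or √249, √197 ∈ Q (other pairings), all impossible. Hence [Q(γ):Q] = 4 = [Q(√249, √197):Q], so Q(γ) = Q(√249, √197).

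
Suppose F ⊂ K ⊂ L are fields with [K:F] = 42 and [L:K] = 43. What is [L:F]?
[L:F] = 1806

The tower law says that for any tower of field extensions F ⊂ K ⊂ L with finite degrees, [L:F] = [L:K] · [K:F]. Here this gives [L:F] = 43 · 42 = 1806.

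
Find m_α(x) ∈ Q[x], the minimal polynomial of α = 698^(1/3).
m_α(x) = x^3 - 698

α satisfies α^3 = 698, so x^3 - 698 annihilates α. By the rational root test, a rational root p/q (in lowest terms) of x^3 - 698 would satisfy p^3 = 698 q^3, forcing q = 1 and p^3 = 698; but 698 is not a perfect cube, contradiction. A monic cubic over Q with no rational root is irreducible (any nontrivial factorization would include a linear factor). Hence x^3 - 698 is the minimal polynomial of α, and in particular [Q(α):Q] = 3.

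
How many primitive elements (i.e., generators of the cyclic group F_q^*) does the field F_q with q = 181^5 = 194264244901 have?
There are φ(194264244900) = 47094360000 primitive elements

F_q^* is cyclic of order q - 1 = 194264244900. A cyclic group of order m has exactly φ(m) generators. Here m = 194264244900 = 2^2 · 3^2 · 5^2 · 11 · 19622651, so the number of primitive elements is φ(194264244900) = 47094360000.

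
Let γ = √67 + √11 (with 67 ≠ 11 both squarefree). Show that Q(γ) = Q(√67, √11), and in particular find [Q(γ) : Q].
[Q(γ) : Q] = 4 (equivalently, Q(γ) = Q(√67, √11))

Obviously Q(γ) ⊆ Q(√67, √11), and [Q(√67, √11):Q] = 4 (since 67, 11 are distinct squarefree integers > 1 with 737 not a perfect square). To show equality we compute the minimal polynomial of γ. From γ = √67 + √11: γ^2 = 67 + 2√(737) + 11 = 78 + 2√(737), so γ^2 - 78 = 2√(737); squaring, (γ^2 - 78)^2 = 4·737, i.e. γ^4 - 156γ^2 + 6084 - 2948 = 0, i.e. γ^4 - 156γ^2 + 3136 = 0. So γ is a root of x^4 - 156x^2 + 3136. This polynomial is irreducible over Q: it has no rational root (each ±√67 ± √11 is irrational), and any factorization into two quadratics over Q would force √(737) ∈ Q (pairing opposite roots) or √67, √11 ∈ Q (other pairings), all impossible. Hence [Q(γ):Q] = 4 = [Q(√67, √11):Q], so Q(γ) = Q(√67, √11).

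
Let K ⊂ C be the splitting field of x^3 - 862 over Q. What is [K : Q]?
[K : Q] = 6

The roots of x^3 - 862 are ∛862, ω∛862, ω^2∛862 where ω = e^(2πi/3) is a primitive cube root of unity, so K = Q(∛862, ω). Now [Q(∛862):Q] = 3 (since 862 is not a perfect cube, x^3 - 862 is irreducible) and [Q(ω):Q] = 2. Both 2 and 3 divide [K:Q], and [K:Q] ≤ 3·2 = 6, so [K:Q] = 6. (Equivalently: Q(∛862) ⊂ R but ω ∉ R, so [K : Q(∛862)] = 2.)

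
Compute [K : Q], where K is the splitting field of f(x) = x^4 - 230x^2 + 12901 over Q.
[K : Q] = 4

Solving the quadratic in x^2: x^2 = (230 ± √(230^2 - 4·12901))/2 = (230 ± √1296)/2 = (230 ± 36)/2, giving x^2 = 133 or x^2 = 97. So f(x) = (x^2 - 133)(x^2 - 97) and the roots of f are ±√133, ±√97. Hence the splitting field is K = Q(√133, √97). Since 133 and 97 are distinct squarefree integers > 1, their product 12901 is not a perfect square, so √97 ∉ Q(√133). By the tower law [K:Q] = [Q(√133,√97):Q(√133)] · [Q(√133):Q] = 2 · 2 = 4.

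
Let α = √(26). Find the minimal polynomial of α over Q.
m_α(x) = x^2 - 26

α satisfies α^2 - 26 = 0, so x^2 - 26 annihilates α. Since d = 26 is squarefree and ≠ 1, it is not a perfect square in Q, so x^2 - 26 has no rational root and is therefore irreducible over Q (a degree-2 polynomial over a field is irreducible iff it has no root). Hence m_α(x) = x^2 - 26.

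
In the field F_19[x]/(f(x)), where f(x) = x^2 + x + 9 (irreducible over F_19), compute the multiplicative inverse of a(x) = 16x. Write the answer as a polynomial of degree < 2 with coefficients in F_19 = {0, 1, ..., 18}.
a(x)^(-1) ≡ 12x + 12 (mod f(x))

Since f is irreducible over F_19, F_19[x]/(f) is a field and a(x) ≠ 0 has an inverse. Apply the extended Euclidean algorithm to f(x) and a(x) in F_19[x]: f(x) = (6x + 6)·a(x) + (9). The last nonzero remainder is the constant 9 = gcd(f, a) in F_19. Back-substituting through the division chain expresses 9 = s(x)·a(x) + t(x)·f(x) with s(x) ≡ 13x + 13 (mod f), so (13x + 13)·a(x) ≡ 9 (mod f). Multiplying by 9^(-1) ≡ 17 in F_19 gives a(x)^(-1) ≡ 17·(13x + 13) ≡ 12x + 12 (mod f). Check: (16x)·(12x + 12) = 2x^2 + 2x ≡ 1 (mod x^2 + x + 9).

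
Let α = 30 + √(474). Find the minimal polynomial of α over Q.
m_α(x) = x^2 - 60x + 426

From α - 30 = √(474), squaring gives (α - 30)^2 = 474, i.e. α^2 - 60α + 900 = 474, so α^2 - 60α + 426 = 0. The discriminant of x^2 - 60x + 426 is (-60)^2 - 4·(426) = 3600 - 1704 = 1896, and 4·(474) is not a perfect square in Q since 474 is squarefree and ≠ 1. Hence x^2 - 60x + 426 is irreducible over Q and is the minimal polynomial of α.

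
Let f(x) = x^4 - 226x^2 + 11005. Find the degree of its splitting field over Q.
[K : Q] = 4

Solving the quadratic in x^2: x^2 = (226 ± √(226^2 - 4·11005))/2 = (226 ± √7056)/2 = (226 ± 84)/2, giving x^2 = 155 or x^2 = 71. So f(x) = (x^2 - 155)(x^2 - 71) and the roots of f are ±√155, ±√71. Hence the splitting field is K = Q(√155, √71). Since 155 and 71 are distinct squarefree integers > 1, their product 11005 is not a perfect square, so √71 ∉ Q(√155). By the tower law [K:Q] = [Q(√155,√71):Q(√155)] · [Q(√155):Q] = 2 · 2 = 4.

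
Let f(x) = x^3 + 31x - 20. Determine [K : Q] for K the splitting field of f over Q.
[K : Q] = 6

By the rational root test, any rational root of the monic integer polynomial f(x) = x^3 + 31x - 20 must be an integer dividing the constant term -20, i.e. one of ±{1, 2, 4, 5, 10, 20}. Evaluating: f(1) = 12, f(-1) = -52, f(2) = 50, f(-2) = -90, f(4) = 168, f(-4) = -208, f(5) = 260, f(-5) = -300, f(10) = 1290, f(-10) = -1330, f(20) = 8600, f(-20) = -8640; none is 0, so f has no rational root and is therefore irreducible over Q (a cubic with no linear factor over a field is irreducible). For an irreducible cubic, the Galois group is A_3 or S_3 according as the discriminant disc(f) = -4a^3 - 27b^2 = -4·(31)^3 - 27·(-20)^2 = -129964 is or is not a square in Q. Here disc(f) = -129964 is not a perfect square in Q, so the Galois group of f over Q is not contained in A_3 and must be all of S_3. The splitting field has degree |S_3| = 6 over Q, so [K : Q] = 6.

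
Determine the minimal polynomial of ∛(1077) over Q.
m_α(x) = x^3 - 1077

α satisfies α^3 = 1077, so x^3 - 1077 annihilates α. By the rational root test, a rational root p/q (in lowest terms) of x^3 - 1077 would satisfy p^3 = 1077 q^3, forcing q = 1 and p^3 = 1077; but 1077 is not a perfect cube, contradiction. A monic cubic over Q with no rational root is irreducible (any nontrivial factorization would include a linear factor). Hence x^3 - 1077 is the minimal polynomial of α, and in particular [Q(α):Q] = 3.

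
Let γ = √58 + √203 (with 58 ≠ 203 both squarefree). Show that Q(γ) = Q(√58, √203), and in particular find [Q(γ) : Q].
[Q(γ) : Q] = 4 (equivalently, Q(γ) = Q(√58, √203))

Obviously Q(γ) ⊆ Q(√58, √203), and [Q(√58, √203):Q] = 4 (since 58, 203 are distinct squarefree integers > 1 with 11774 not a perfect square). To show equality we compute the minimal polynomial of γ. From γ = √58 + √203: γ^2 = 58 + 2√(11774) + 203 = 261 + 2√(11774), so γ^2 - 261 = 2√(11774); squaring, (γ^2 - 261)^2 = 4·11774, i.e. γ^4 - 522γ^2 + 68121 - 47096 = 0, i.e. γ^4 - 522γ^2 + 21025 = 0. So γ is a root of x^4 - 522x^2 + 21025. This polynomial is irreducible over Q: it has no rational root (each ±√58 ± √203 is irrational), and any factorization into two quadratics over Q would force √(11774) ∈ Q (pairing opposite roots) or √58, √203 ∈ Q (other pairings), all impossible. Hence [Q(γ):Q] = 4 = [Q(√58, √203):Q], so Q(γ) = Q(√58, √203).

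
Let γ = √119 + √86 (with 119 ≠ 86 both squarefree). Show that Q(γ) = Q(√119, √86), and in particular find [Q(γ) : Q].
[Q(γ) : Q] = 4 (equivalently, Q(γ) = Q(√119, √86))

Obviously Q(γ) ⊆ Q(√119, √86), and [Q(√119, √86):Q] = 4 (since 119, 86 are distinct squarefree integers > 1 with 10234 not a perfect square). To show equality we compute the minimal polynomial of γ. From γ = √119 + √86: γ^2 = 119 + 2√(10234) + 86 = 205 + 2√(10234), so γ^2 - 205 = 2√(10234); squaring, (γ^2 - 205)^2 = 4·10234, i.e. γ^4 - 410γ^2 + 42025 - 40936 = 0, i.e. γ^4 - 410γ^2 + 1089 = 0. So γ is a root of x^4 - 410x^2 + 1089. This polynomial is irreducible over Q: it has no rational root (each ±√119 ± √86 is irrational), and any factorization into two quadratics over Q would force √(10234) ∈ Q (pairing opposite roots) or √119, √86 ∈ Q (other pairings), all impossible. Hence [Q(γ):Q] = 4 = [Q(√119, √86):Q], so Q(γ) = Q(√119, √86).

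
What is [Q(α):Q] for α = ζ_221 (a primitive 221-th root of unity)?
[Q(α):Q] = 192

The minimal polynomial of ζ_221 over Q is the 221-th cyclotomic polynomial Φ_221(x), which is irreducible over Q and has degree φ(221) = 192. Hence [Q(α):Q] = φ(221) = 192.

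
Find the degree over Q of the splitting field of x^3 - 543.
[K : Q] = 6

The roots of x^3 - 543 are ∛543, ω∛543, ω^2∛543 where ω = e^(2πi/3) is a primitive cube root of unity, so K = Q(∛543, ω). Now [Q(∛543):Q] = 3 (since 543 is not a perfect cube, x^3 - 543 is irreducible) and [Q(ω):Q] = 2. Both 2 and 3 divide [K:Q], and [K:Q] ≤ 3·2 = 6, so [K:Q] = 6. (Equivalently: Q(∛543) ⊂ R but ω ∉ R, so [K : Q(∛543)] = 2.)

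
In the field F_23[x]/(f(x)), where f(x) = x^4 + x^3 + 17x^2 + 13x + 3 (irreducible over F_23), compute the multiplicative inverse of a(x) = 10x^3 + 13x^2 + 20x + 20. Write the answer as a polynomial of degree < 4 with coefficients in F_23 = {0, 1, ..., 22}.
a(x)^(-1) ≡ 22x^3 + 11x^2 + 13x + 21 (mod f(x))

Since f is irreducible over F_23, F_23[x]/(f) is a field and a(x) ≠ 0 has an inverse. Apply the extended Euclidean algorithm to f(x) and a(x) in F_23[x]: f(x) = (7x + 14)·a(x) + (17x^2 + 7x + 22);  a(x) = (6x + 1)·(17x^2 + 7x + 22) + (19x + 21);  (17x^2 + 7x + 22) = (13x + 9)·(19x + 21) + (17). The last nonzero remainder is the constant 17 = gcd(f, a) in F_23. Back-substituting through the division chain expresses 17 = s(x)·a(x) + t(x)·f(x) with s(x) ≡ 6x^3 + 3x^2 + 14x + 12 (mod f), so (6x^3 + 3x^2 + 14x + 12)·a(x) ≡ 17 (mod f). Multiplying by 17^(-1) ≡ 19 in F_23 gives a(x)^(-1) ≡ 19·(6x^3 + 3x^2 + 14x + 12) ≡ 22x^3 + 11x^2 + 13x + 21 (mod f). Check: (10x^3 + 13x^2 + 20x + 20)·(22x^3 + 11x^2 + 13x + 21) = 13x^6 + 5x^5 + 4x^3 + 17x^2 + 13x + 6 ≡ 1 (mod x^4 + x^3 + 17x^2 + 13x + 3).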